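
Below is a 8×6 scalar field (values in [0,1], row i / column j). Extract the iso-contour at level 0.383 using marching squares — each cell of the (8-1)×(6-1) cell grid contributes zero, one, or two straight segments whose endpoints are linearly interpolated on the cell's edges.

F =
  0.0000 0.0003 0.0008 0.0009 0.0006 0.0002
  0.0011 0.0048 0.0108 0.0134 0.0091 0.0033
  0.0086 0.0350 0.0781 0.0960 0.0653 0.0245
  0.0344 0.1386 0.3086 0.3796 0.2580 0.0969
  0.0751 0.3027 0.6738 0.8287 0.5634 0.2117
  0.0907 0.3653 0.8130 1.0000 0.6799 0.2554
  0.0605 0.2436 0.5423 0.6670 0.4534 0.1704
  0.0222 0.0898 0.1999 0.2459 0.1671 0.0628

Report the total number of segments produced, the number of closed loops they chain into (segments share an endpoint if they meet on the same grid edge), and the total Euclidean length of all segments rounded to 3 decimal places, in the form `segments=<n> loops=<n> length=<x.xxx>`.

segments=12 loops=1 length=11.380

cell (3,1): code 0100 → (3.204,2.000)–(4.000,1.216)
cell (3,2): code 1100 → (3.008,3.000)–(3.204,2.000)
cell (3,3): code 1100 → (3.409,4.000)–(3.008,3.000)
cell (3,4): code 1000 → (4.000,4.513)–(3.409,4.000)
cell (4,1): code 0110 → (4.000,1.216)–(5.000,1.040)
cell (4,4): code 1001 → (5.000,4.699)–(4.000,4.513)
cell (5,1): code 0110 → (5.000,1.040)–(6.000,1.467)
cell (5,4): code 1001 → (6.000,4.249)–(5.000,4.699)
cell (6,1): code 0010 → (6.000,1.467)–(6.465,2.000)
cell (6,2): code 0011 → (6.465,2.000)–(6.674,3.000)
cell (6,3): code 0011 → (6.674,3.000)–(6.246,4.000)
cell (6,4): code 0001 → (6.246,4.000)–(6.000,4.249)
total: 12 segments, chained into 1 closed loop(s), length Σ = 11.380363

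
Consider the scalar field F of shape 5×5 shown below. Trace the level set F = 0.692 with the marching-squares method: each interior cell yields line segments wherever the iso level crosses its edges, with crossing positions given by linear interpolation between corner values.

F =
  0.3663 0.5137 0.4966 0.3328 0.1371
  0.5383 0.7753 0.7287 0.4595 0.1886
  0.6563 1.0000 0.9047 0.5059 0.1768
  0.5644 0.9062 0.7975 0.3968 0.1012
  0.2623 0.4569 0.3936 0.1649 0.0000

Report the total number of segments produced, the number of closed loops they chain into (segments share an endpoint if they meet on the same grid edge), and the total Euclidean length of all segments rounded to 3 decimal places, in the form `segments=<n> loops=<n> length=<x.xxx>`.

segments=10 loops=1 length=8.163

cell (0,0): code 0100 → (0.682,1.000)–(1.000,0.649)
cell (0,1): code 1100 → (0.842,2.000)–(0.682,1.000)
cell (0,2): code 1000 → (1.000,2.136)–(0.842,2.000)
cell (1,0): code 0110 → (1.000,0.649)–(2.000,0.104)
cell (1,2): code 1001 → (2.000,2.533)–(1.000,2.136)
cell (2,0): code 0110 → (2.000,0.104)–(3.000,0.373)
cell (2,2): code 1001 → (3.000,2.263)–(2.000,2.533)
cell (3,0): code 0010 → (3.000,0.373)–(3.477,1.000)
cell (3,1): code 0011 → (3.477,1.000)–(3.261,2.000)
cell (3,2): code 0001 → (3.261,2.000)–(3.000,2.263)
total: 10 segments, chained into 1 closed loop(s), length Σ = 8.163186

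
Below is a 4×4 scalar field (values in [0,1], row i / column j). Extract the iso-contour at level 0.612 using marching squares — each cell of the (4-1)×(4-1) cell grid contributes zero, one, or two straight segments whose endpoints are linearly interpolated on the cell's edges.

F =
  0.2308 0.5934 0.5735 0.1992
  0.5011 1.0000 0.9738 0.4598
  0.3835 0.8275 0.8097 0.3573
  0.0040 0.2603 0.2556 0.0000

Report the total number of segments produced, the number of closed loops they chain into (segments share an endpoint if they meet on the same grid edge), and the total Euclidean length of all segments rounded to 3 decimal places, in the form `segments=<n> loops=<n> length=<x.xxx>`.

cell (0,0): code 0100 → (0.046,1.000)–(1.000,0.222)
cell (0,1): code 1100 → (0.096,2.000)–(0.046,1.000)
cell (0,2): code 1000 → (1.000,2.704)–(0.096,2.000)
cell (1,0): code 0110 → (1.000,0.222)–(2.000,0.515)
cell (1,2): code 1001 → (2.000,2.437)–(1.000,2.704)
cell (2,0): code 0010 → (2.000,0.515)–(2.380,1.000)
cell (2,1): code 0011 → (2.380,1.000)–(2.357,2.000)
cell (2,2): code 0001 → (2.357,2.000)–(2.000,2.437)
total: 8 segments, chained into 1 closed loop(s), length Σ = 7.635551

segments=8 loops=1 length=7.636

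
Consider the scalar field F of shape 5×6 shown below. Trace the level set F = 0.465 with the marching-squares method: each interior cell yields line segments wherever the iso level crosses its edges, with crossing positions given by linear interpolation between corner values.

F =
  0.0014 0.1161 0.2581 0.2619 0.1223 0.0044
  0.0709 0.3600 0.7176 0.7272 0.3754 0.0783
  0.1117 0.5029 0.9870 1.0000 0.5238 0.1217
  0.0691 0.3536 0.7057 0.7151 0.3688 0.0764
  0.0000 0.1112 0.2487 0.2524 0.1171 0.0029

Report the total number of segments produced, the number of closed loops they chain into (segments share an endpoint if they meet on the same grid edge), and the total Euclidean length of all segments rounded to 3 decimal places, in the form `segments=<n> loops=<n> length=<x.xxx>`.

segments=14 loops=1 length=9.915

cell (0,1): code 0100 → (0.450,2.000)–(1.000,1.294)
cell (0,2): code 1100 → (0.436,3.000)–(0.450,2.000)
cell (0,3): code 1000 → (1.000,3.745)–(0.436,3.000)
cell (1,0): code 0100 → (1.735,1.000)–(2.000,0.903)
cell (1,1): code 1110 → (1.000,1.294)–(1.735,1.000)
cell (1,3): code 1101 → (1.604,4.000)–(1.000,3.745)
cell (1,4): code 1000 → (2.000,4.146)–(1.604,4.000)
cell (2,0): code 0010 → (2.000,0.903)–(2.254,1.000)
cell (2,1): code 0111 → (2.254,1.000)–(3.000,1.316)
cell (2,3): code 1011 → (3.000,3.722)–(2.379,4.000)
cell (2,4): code 0001 → (2.379,4.000)–(2.000,4.146)
cell (3,1): code 0010 → (3.000,1.316)–(3.527,2.000)
cell (3,2): code 0011 → (3.527,2.000)–(3.541,3.000)
cell (3,3): code 0001 → (3.541,3.000)–(3.000,3.722)
total: 14 segments, chained into 1 closed loop(s), length Σ = 9.914676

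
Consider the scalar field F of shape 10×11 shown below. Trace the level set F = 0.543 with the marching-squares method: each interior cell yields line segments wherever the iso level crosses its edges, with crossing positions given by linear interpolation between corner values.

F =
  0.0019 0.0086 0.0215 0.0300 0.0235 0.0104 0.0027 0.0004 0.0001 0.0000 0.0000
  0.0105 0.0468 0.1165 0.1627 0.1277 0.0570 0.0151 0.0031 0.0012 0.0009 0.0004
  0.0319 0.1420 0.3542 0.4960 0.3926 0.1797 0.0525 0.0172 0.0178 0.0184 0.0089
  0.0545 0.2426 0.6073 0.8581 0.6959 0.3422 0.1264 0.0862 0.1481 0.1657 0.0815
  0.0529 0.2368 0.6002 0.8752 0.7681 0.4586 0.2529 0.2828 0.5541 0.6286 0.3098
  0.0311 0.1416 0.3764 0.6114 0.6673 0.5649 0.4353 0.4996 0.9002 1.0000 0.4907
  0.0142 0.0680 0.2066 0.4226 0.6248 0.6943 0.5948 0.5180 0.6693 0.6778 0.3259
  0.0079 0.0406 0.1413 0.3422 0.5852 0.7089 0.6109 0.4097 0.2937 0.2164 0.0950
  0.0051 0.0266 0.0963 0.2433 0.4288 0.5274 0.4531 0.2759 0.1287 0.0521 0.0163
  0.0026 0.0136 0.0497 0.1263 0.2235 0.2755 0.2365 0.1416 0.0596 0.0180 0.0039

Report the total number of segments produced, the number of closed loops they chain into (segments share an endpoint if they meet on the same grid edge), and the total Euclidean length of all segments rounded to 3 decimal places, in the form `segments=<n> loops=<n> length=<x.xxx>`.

cell (2,1): code 0100 → (2.746,2.000)–(3.000,1.824)
cell (2,2): code 1100 → (2.130,3.000)–(2.746,2.000)
cell (2,3): code 1100 → (2.496,4.000)–(2.130,3.000)
cell (2,4): code 1000 → (3.000,4.432)–(2.496,4.000)
cell (3,1): code 0110 → (3.000,1.824)–(4.000,1.843)
cell (3,4): code 1001 → (4.000,4.727)–(3.000,4.432)
cell (3,7): code 0100 → (3.973,8.000)–(4.000,7.959)
cell (3,8): code 1100 → (3.815,9.000)–(3.973,8.000)
cell (3,9): code 1000 → (4.000,9.269)–(3.815,9.000)
cell (4,1): code 0010 → (4.000,1.843)–(4.256,2.000)
cell (4,2): code 0111 → (4.256,2.000)–(5.000,2.709)
cell (4,4): code 1101 → (4.794,5.000)–(4.000,4.727)
cell (4,5): code 1000 → (5.000,5.169)–(4.794,5.000)
cell (4,7): code 0110 → (4.000,7.959)–(5.000,7.108)
cell (4,9): code 1001 → (5.000,9.897)–(4.000,9.269)
cell (5,2): code 0010 → (5.000,2.709)–(5.362,3.000)
cell (5,3): code 0111 → (5.362,3.000)–(6.000,3.595)
cell (5,5): code 1101 → (5.675,6.000)–(5.000,5.169)
cell (5,6): code 1000 → (6.000,6.674)–(5.675,6.000)
cell (5,7): code 0110 → (5.000,7.108)–(6.000,7.165)
cell (5,9): code 1001 → (6.000,9.383)–(5.000,9.897)
cell (6,3): code 0110 → (6.000,3.595)–(7.000,3.826)
cell (6,6): code 1001 → (7.000,6.337)–(6.000,6.674)
cell (6,7): code 0010 → (6.000,7.165)–(6.336,8.000)
cell (6,8): code 0011 → (6.336,8.000)–(6.292,9.000)
cell (6,9): code 0001 → (6.292,9.000)–(6.000,9.383)
cell (7,3): code 0010 → (7.000,3.826)–(7.270,4.000)
cell (7,4): code 0011 → (7.270,4.000)–(7.914,5.000)
cell (7,5): code 0011 → (7.914,5.000)–(7.430,6.000)
cell (7,6): code 0001 → (7.430,6.000)–(7.000,6.337)
total: 30 segments, chained into 2 closed loop(s), length Σ = 24.486518

segments=30 loops=2 length=24.487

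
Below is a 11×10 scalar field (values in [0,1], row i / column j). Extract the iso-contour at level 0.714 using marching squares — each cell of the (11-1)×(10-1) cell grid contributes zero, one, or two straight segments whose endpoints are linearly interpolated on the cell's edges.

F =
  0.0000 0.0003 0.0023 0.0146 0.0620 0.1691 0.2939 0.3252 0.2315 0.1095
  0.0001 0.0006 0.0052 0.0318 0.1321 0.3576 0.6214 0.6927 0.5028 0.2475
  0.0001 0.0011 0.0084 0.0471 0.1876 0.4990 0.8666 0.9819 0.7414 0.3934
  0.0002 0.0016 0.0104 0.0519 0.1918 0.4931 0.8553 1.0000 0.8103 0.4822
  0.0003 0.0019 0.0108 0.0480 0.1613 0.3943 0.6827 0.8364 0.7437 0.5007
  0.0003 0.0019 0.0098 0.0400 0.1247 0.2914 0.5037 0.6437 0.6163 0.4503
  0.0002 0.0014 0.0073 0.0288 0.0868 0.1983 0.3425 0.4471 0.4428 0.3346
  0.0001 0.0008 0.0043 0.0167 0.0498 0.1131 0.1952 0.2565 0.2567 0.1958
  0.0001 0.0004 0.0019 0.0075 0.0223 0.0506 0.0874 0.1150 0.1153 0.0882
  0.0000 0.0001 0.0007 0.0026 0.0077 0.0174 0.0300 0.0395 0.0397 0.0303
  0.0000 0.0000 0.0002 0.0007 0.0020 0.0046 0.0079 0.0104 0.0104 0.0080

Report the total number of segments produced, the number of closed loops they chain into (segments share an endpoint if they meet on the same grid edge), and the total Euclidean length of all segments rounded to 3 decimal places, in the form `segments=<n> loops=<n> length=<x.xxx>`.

segments=12 loops=1 length=9.797

cell (1,5): code 0100 → (1.378,6.000)–(2.000,5.585)
cell (1,6): code 1100 → (1.074,7.000)–(1.378,6.000)
cell (1,7): code 1100 → (1.885,8.000)–(1.074,7.000)
cell (1,8): code 1000 → (2.000,8.079)–(1.885,8.000)
cell (2,5): code 0110 → (2.000,5.585)–(3.000,5.610)
cell (2,8): code 1001 → (3.000,8.294)–(2.000,8.079)
cell (3,5): code 0010 → (3.000,5.610)–(3.819,6.000)
cell (3,6): code 0111 → (3.819,6.000)–(4.000,6.204)
cell (3,8): code 1001 → (4.000,8.122)–(3.000,8.294)
cell (4,6): code 0010 → (4.000,6.204)–(4.635,7.000)
cell (4,7): code 0011 → (4.635,7.000)–(4.233,8.000)
cell (4,8): code 0001 → (4.233,8.000)–(4.000,8.122)
total: 12 segments, chained into 1 closed loop(s), length Σ = 9.797254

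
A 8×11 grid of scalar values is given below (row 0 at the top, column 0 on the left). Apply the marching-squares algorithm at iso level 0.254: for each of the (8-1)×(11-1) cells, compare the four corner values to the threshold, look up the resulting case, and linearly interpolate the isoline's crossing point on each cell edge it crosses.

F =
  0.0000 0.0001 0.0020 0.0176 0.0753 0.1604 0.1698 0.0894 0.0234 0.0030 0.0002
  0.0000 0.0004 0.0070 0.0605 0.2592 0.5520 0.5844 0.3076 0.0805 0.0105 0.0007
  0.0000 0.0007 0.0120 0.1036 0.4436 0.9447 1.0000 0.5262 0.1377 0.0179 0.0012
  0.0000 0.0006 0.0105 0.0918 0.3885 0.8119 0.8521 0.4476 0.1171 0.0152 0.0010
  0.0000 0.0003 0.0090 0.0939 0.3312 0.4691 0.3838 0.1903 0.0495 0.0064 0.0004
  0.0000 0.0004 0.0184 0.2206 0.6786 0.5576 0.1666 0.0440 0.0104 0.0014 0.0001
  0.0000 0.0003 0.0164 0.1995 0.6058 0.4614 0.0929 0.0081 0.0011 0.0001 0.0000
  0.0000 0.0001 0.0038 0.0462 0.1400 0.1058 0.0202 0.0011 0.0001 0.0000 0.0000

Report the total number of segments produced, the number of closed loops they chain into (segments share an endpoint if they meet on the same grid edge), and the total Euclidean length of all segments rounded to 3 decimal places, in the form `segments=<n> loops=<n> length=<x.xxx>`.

segments=20 loops=1 length=17.907

cell (0,3): code 0100 → (0.972,4.000)–(1.000,3.974)
cell (0,4): code 1100 → (0.239,5.000)–(0.972,4.000)
cell (0,5): code 1100 → (0.203,6.000)–(0.239,5.000)
cell (0,6): code 1100 → (0.754,7.000)–(0.203,6.000)
cell (0,7): code 1000 → (1.000,7.236)–(0.754,7.000)
cell (1,3): code 0110 → (1.000,3.974)–(2.000,3.442)
cell (1,7): code 1001 → (2.000,7.701)–(1.000,7.236)
cell (2,3): code 0110 → (2.000,3.442)–(3.000,3.547)
cell (2,7): code 1001 → (3.000,7.586)–(2.000,7.701)
cell (3,3): code 0110 → (3.000,3.547)–(4.000,3.675)
cell (3,6): code 1011 → (4.000,6.671)–(3.752,7.000)
cell (3,7): code 0001 → (3.752,7.000)–(3.000,7.586)
cell (4,3): code 0110 → (4.000,3.675)–(5.000,3.073)
cell (4,5): code 1011 → (5.000,5.776)–(4.598,6.000)
cell (4,6): code 0001 → (4.598,6.000)–(4.000,6.671)
cell (5,3): code 0110 → (5.000,3.073)–(6.000,3.134)
cell (5,5): code 1001 → (6.000,5.563)–(5.000,5.776)
cell (6,3): code 0010 → (6.000,3.134)–(6.755,4.000)
cell (6,4): code 0011 → (6.755,4.000)–(6.583,5.000)
cell (6,5): code 0001 → (6.583,5.000)–(6.000,5.563)
total: 20 segments, chained into 1 closed loop(s), length Σ = 17.906577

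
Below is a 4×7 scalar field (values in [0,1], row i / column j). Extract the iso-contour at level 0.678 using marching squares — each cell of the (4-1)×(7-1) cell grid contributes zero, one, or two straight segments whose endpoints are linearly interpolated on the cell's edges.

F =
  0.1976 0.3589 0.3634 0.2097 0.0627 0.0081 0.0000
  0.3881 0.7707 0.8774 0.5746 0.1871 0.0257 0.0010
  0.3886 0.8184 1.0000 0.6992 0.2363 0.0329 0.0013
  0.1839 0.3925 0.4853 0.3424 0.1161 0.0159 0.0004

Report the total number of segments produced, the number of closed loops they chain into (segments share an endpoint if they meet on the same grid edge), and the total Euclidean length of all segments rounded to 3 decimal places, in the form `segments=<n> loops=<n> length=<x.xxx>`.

cell (0,0): code 0100 → (0.775,1.000)–(1.000,0.758)
cell (0,1): code 1100 → (0.612,2.000)–(0.775,1.000)
cell (0,2): code 1000 → (1.000,2.659)–(0.612,2.000)
cell (1,0): code 0110 → (1.000,0.758)–(2.000,0.673)
cell (1,2): code 1101 → (1.830,3.000)–(1.000,2.659)
cell (1,3): code 1000 → (2.000,3.046)–(1.830,3.000)
cell (2,0): code 0010 → (2.000,0.673)–(2.330,1.000)
cell (2,1): code 0011 → (2.330,1.000)–(2.626,2.000)
cell (2,2): code 0011 → (2.626,2.000)–(2.059,3.000)
cell (2,3): code 0001 → (2.059,3.000)–(2.000,3.046)
total: 10 segments, chained into 1 closed loop(s), length Σ = 6.916456

segments=10 loops=1 length=6.916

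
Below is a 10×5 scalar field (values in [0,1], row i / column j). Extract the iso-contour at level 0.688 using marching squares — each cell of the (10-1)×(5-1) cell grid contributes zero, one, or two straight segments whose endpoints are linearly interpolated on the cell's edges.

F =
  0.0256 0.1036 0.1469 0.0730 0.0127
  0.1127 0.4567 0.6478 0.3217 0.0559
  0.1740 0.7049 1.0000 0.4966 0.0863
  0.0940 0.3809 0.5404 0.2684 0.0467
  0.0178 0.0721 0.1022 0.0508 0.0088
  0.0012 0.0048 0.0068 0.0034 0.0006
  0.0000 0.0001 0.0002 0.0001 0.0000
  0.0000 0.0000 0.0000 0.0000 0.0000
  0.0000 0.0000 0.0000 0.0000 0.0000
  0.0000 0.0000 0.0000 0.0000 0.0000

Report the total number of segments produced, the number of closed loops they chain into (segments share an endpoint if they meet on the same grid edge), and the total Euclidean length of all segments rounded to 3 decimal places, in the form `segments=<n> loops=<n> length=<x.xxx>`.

segments=6 loops=1 length=4.609

cell (1,0): code 0100 → (1.932,1.000)–(2.000,0.968)
cell (1,1): code 1100 → (1.114,2.000)–(1.932,1.000)
cell (1,2): code 1000 → (2.000,2.620)–(1.114,2.000)
cell (2,0): code 0010 → (2.000,0.968)–(2.052,1.000)
cell (2,1): code 0011 → (2.052,1.000)–(2.679,2.000)
cell (2,2): code 0001 → (2.679,2.000)–(2.000,2.620)
total: 6 segments, chained into 1 closed loop(s), length Σ = 4.608588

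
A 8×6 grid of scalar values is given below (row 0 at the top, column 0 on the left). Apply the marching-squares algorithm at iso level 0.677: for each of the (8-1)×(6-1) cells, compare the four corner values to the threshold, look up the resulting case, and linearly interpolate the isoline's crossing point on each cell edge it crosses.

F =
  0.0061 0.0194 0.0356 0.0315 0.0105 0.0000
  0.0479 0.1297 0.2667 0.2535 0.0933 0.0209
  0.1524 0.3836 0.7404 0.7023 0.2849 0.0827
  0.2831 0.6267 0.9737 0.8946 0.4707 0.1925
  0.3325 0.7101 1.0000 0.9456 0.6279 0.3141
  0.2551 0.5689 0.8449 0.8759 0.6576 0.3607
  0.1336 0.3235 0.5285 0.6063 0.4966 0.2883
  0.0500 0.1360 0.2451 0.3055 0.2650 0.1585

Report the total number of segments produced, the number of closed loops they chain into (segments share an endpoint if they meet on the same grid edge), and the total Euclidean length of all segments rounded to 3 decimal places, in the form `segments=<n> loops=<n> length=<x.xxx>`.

segments=14 loops=1 length=10.807

cell (1,1): code 0100 → (1.866,2.000)–(2.000,1.822)
cell (1,2): code 1100 → (1.944,3.000)–(1.866,2.000)
cell (1,3): code 1000 → (2.000,3.061)–(1.944,3.000)
cell (2,1): code 0110 → (2.000,1.822)–(3.000,1.145)
cell (2,3): code 1001 → (3.000,3.513)–(2.000,3.061)
cell (3,0): code 0100 → (3.603,1.000)–(4.000,0.912)
cell (3,1): code 1110 → (3.000,1.145)–(3.603,1.000)
cell (3,3): code 1001 → (4.000,3.845)–(3.000,3.513)
cell (4,0): code 0010 → (4.000,0.912)–(4.234,1.000)
cell (4,1): code 0111 → (4.234,1.000)–(5.000,1.392)
cell (4,3): code 1001 → (5.000,3.911)–(4.000,3.845)
cell (5,1): code 0010 → (5.000,1.392)–(5.531,2.000)
cell (5,2): code 0011 → (5.531,2.000)–(5.738,3.000)
cell (5,3): code 0001 → (5.738,3.000)–(5.000,3.911)
total: 14 segments, chained into 1 closed loop(s), length Σ = 10.807421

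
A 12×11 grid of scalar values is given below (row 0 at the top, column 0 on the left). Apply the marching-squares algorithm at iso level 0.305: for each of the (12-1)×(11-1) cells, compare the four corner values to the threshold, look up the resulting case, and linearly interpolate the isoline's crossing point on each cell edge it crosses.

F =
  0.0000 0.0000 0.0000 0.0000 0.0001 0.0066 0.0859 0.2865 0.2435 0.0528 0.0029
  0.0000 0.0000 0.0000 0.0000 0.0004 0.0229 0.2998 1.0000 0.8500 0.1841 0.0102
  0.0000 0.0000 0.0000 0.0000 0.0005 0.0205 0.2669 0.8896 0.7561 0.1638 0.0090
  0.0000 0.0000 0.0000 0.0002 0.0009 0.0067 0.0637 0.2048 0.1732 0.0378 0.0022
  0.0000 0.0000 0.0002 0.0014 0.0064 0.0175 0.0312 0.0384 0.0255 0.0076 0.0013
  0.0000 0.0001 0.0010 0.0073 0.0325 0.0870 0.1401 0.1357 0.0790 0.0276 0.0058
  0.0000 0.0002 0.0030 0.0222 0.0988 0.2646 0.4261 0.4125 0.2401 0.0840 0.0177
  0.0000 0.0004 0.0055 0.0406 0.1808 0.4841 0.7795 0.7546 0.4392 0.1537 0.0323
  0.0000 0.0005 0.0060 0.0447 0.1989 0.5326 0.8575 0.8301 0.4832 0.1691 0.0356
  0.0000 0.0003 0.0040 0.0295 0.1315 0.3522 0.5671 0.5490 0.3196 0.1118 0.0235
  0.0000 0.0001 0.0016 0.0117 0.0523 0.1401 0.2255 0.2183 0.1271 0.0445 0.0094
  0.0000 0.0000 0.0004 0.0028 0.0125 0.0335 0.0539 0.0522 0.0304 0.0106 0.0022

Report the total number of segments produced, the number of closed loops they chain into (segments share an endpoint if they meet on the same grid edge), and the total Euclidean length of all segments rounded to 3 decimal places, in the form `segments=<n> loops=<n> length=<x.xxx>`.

segments=24 loops=2 length=22.184

cell (0,6): code 0100 → (0.026,7.000)–(1.000,6.007)
cell (0,7): code 1100 → (0.101,8.000)–(0.026,7.000)
cell (0,8): code 1000 → (1.000,8.818)–(0.101,8.000)
cell (1,6): code 0110 → (1.000,6.007)–(2.000,6.061)
cell (1,8): code 1001 → (2.000,8.762)–(1.000,8.818)
cell (2,6): code 0010 → (2.000,6.061)–(2.854,7.000)
cell (2,7): code 0011 → (2.854,7.000)–(2.774,8.000)
cell (2,8): code 0001 → (2.774,8.000)–(2.000,8.762)
cell (5,5): code 0100 → (5.577,6.000)–(6.000,5.250)
cell (5,6): code 1100 → (5.612,7.000)–(5.577,6.000)
cell (5,7): code 1000 → (6.000,7.624)–(5.612,7.000)
cell (6,4): code 0100 → (6.184,5.000)–(7.000,4.409)
cell (6,5): code 1110 → (6.000,5.250)–(6.184,5.000)
cell (6,7): code 1101 → (6.326,8.000)–(6.000,7.624)
cell (6,8): code 1000 → (7.000,8.470)–(6.326,8.000)
cell (7,4): code 0110 → (7.000,4.409)–(8.000,4.318)
cell (7,8): code 1001 → (8.000,8.567)–(7.000,8.470)
cell (8,4): code 0110 → (8.000,4.318)–(9.000,4.786)
cell (8,8): code 1001 → (9.000,8.070)–(8.000,8.567)
cell (9,4): code 0010 → (9.000,4.786)–(9.223,5.000)
cell (9,5): code 0011 → (9.223,5.000)–(9.767,6.000)
cell (9,6): code 0011 → (9.767,6.000)–(9.738,7.000)
cell (9,7): code 0011 → (9.738,7.000)–(9.076,8.000)
cell (9,8): code 0001 → (9.076,8.000)–(9.000,8.070)
total: 24 segments, chained into 2 closed loop(s), length Σ = 22.184045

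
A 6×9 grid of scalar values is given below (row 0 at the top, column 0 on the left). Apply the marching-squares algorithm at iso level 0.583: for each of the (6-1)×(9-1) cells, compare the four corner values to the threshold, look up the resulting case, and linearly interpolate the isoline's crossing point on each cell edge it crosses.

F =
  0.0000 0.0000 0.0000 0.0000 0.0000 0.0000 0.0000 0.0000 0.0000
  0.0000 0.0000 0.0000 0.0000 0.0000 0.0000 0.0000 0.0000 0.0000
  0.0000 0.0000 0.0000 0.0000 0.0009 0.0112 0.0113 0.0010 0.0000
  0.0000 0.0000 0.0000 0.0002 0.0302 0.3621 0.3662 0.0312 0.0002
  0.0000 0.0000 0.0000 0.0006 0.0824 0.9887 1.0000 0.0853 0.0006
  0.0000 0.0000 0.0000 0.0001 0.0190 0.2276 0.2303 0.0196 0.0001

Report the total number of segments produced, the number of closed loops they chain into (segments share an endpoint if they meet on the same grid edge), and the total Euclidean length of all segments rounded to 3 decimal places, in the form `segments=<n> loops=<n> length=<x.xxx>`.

segments=6 loops=1 length=4.992

cell (3,4): code 0100 → (3.353,5.000)–(4.000,4.552)
cell (3,5): code 1100 → (3.342,6.000)–(3.353,5.000)
cell (3,6): code 1000 → (4.000,6.456)–(3.342,6.000)
cell (4,4): code 0010 → (4.000,4.552)–(4.533,5.000)
cell (4,5): code 0011 → (4.533,5.000)–(4.542,6.000)
cell (4,6): code 0001 → (4.542,6.000)–(4.000,6.456)
total: 6 segments, chained into 1 closed loop(s), length Σ = 4.991816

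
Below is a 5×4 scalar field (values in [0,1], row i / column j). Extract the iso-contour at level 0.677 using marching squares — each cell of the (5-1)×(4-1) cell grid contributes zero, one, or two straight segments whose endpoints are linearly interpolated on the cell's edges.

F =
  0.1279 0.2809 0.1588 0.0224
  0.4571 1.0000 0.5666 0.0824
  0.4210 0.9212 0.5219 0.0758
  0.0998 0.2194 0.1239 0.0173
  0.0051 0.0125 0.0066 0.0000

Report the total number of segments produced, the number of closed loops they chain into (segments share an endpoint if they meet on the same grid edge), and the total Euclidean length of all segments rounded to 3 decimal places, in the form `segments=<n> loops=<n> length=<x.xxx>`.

segments=6 loops=1 length=4.933

cell (0,0): code 0100 → (0.551,1.000)–(1.000,0.405)
cell (0,1): code 1000 → (1.000,1.745)–(0.551,1.000)
cell (1,0): code 0110 → (1.000,0.405)–(2.000,0.512)
cell (1,1): code 1001 → (2.000,1.612)–(1.000,1.745)
cell (2,0): code 0010 → (2.000,0.512)–(2.348,1.000)
cell (2,1): code 0001 → (2.348,1.000)–(2.000,1.612)
total: 6 segments, chained into 1 closed loop(s), length Σ = 4.933361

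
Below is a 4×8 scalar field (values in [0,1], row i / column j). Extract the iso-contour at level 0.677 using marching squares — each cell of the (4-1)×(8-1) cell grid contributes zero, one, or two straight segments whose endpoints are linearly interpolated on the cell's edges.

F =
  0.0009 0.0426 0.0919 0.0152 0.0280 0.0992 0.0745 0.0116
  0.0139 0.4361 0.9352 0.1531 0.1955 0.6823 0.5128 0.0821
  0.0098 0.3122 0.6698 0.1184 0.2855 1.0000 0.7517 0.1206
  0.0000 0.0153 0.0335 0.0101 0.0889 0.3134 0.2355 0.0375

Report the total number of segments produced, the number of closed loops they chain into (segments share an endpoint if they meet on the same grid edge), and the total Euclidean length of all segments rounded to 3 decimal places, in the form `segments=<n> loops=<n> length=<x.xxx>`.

segments=12 loops=2 length=7.734

cell (0,1): code 0100 → (0.694,2.000)–(1.000,1.483)
cell (0,2): code 1000 → (1.000,2.330)–(0.694,2.000)
cell (0,4): code 0100 → (0.991,5.000)–(1.000,4.989)
cell (0,5): code 1000 → (1.000,5.031)–(0.991,5.000)
cell (1,1): code 0010 → (1.000,1.483)–(1.973,2.000)
cell (1,2): code 0001 → (1.973,2.000)–(1.000,2.330)
cell (1,4): code 0110 → (1.000,4.989)–(2.000,4.548)
cell (1,5): code 1101 → (1.687,6.000)–(1.000,5.031)
cell (1,6): code 1000 → (2.000,6.118)–(1.687,6.000)
cell (2,4): code 0010 → (2.000,4.548)–(2.470,5.000)
cell (2,5): code 0011 → (2.470,5.000)–(2.145,6.000)
cell (2,6): code 0001 → (2.145,6.000)–(2.000,6.118)
total: 12 segments, chained into 2 closed loop(s), length Σ = 7.733599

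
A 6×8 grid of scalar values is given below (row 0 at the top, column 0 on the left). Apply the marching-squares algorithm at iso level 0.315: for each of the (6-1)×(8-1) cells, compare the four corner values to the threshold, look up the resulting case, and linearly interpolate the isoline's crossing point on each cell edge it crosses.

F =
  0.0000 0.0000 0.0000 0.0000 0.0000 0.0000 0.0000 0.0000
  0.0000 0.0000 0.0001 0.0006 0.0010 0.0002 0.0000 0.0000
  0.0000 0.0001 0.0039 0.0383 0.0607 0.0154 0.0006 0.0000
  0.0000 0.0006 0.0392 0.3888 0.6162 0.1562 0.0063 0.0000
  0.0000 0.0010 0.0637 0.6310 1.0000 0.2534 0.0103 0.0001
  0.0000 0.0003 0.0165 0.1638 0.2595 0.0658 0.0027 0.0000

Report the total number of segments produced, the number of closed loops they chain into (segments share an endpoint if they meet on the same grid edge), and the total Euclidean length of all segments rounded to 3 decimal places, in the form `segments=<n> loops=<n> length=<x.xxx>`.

segments=8 loops=1 length=7.503

cell (2,2): code 0100 → (2.789,3.000)–(3.000,2.789)
cell (2,3): code 1100 → (2.458,4.000)–(2.789,3.000)
cell (2,4): code 1000 → (3.000,4.655)–(2.458,4.000)
cell (3,2): code 0110 → (3.000,2.789)–(4.000,2.443)
cell (3,4): code 1001 → (4.000,4.917)–(3.000,4.655)
cell (4,2): code 0010 → (4.000,2.443)–(4.676,3.000)
cell (4,3): code 0011 → (4.676,3.000)–(4.925,4.000)
cell (4,4): code 0001 → (4.925,4.000)–(4.000,4.917)
total: 8 segments, chained into 1 closed loop(s), length Σ = 7.503491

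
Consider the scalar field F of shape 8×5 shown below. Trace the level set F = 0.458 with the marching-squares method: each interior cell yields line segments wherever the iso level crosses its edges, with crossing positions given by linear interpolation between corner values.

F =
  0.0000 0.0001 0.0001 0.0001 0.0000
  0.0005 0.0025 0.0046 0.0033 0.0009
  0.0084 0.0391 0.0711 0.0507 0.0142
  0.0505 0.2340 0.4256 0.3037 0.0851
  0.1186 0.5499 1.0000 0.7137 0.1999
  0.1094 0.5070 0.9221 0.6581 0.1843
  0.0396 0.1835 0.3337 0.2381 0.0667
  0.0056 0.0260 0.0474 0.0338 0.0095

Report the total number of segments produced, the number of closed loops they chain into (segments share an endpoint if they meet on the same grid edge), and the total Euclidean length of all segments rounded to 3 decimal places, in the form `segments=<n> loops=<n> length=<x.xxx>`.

cell (3,0): code 0100 → (3.709,1.000)–(4.000,0.787)
cell (3,1): code 1100 → (3.056,2.000)–(3.709,1.000)
cell (3,2): code 1100 → (3.376,3.000)–(3.056,2.000)
cell (3,3): code 1000 → (4.000,3.498)–(3.376,3.000)
cell (4,0): code 0110 → (4.000,0.787)–(5.000,0.877)
cell (4,3): code 1001 → (5.000,3.422)–(4.000,3.498)
cell (5,0): code 0010 → (5.000,0.877)–(5.151,1.000)
cell (5,1): code 0011 → (5.151,1.000)–(5.789,2.000)
cell (5,2): code 0011 → (5.789,2.000)–(5.476,3.000)
cell (5,3): code 0001 → (5.476,3.000)–(5.000,3.422)
total: 10 segments, chained into 1 closed loop(s), length Σ = 8.474806

segments=10 loops=1 length=8.475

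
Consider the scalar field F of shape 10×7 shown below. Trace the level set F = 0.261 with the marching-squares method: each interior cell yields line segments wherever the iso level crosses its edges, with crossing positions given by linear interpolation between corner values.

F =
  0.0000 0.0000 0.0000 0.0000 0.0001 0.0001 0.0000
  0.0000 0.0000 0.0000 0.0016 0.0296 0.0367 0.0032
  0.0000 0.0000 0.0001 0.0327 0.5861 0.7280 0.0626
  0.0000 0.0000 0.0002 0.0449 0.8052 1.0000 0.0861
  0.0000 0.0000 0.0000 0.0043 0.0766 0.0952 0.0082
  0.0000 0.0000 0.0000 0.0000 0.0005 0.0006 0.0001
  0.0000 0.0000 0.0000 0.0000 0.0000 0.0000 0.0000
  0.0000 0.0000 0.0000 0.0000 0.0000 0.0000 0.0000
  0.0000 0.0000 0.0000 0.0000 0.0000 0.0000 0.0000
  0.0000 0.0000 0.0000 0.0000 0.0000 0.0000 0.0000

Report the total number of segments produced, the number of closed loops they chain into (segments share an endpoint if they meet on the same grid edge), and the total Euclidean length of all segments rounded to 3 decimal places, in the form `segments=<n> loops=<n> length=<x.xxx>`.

segments=8 loops=1 length=8.007

cell (1,3): code 0100 → (1.416,4.000)–(2.000,3.413)
cell (1,4): code 1100 → (1.324,5.000)–(1.416,4.000)
cell (1,5): code 1000 → (2.000,5.702)–(1.324,5.000)
cell (2,3): code 0110 → (2.000,3.413)–(3.000,3.284)
cell (2,5): code 1001 → (3.000,5.809)–(2.000,5.702)
cell (3,3): code 0010 → (3.000,3.284)–(3.747,4.000)
cell (3,4): code 0011 → (3.747,4.000)–(3.817,5.000)
cell (3,5): code 0001 → (3.817,5.000)–(3.000,5.809)
total: 8 segments, chained into 1 closed loop(s), length Σ = 8.006930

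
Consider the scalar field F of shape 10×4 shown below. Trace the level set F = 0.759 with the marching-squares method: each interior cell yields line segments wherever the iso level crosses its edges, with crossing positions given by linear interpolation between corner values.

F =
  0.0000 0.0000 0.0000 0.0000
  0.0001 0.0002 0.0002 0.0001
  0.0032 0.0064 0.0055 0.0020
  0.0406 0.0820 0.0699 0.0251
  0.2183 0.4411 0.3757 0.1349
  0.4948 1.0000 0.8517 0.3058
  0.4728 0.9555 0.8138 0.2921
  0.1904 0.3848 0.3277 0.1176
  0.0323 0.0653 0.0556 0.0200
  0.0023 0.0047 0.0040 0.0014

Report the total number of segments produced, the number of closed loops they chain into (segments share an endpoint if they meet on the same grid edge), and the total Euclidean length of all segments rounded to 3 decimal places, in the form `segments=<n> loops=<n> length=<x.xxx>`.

cell (4,0): code 0100 → (4.569,1.000)–(5.000,0.523)
cell (4,1): code 1100 → (4.805,2.000)–(4.569,1.000)
cell (4,2): code 1000 → (5.000,2.170)–(4.805,2.000)
cell (5,0): code 0110 → (5.000,0.523)–(6.000,0.593)
cell (5,2): code 1001 → (6.000,2.105)–(5.000,2.170)
cell (6,0): code 0010 → (6.000,0.593)–(6.344,1.000)
cell (6,1): code 0011 → (6.344,1.000)–(6.113,2.000)
cell (6,2): code 0001 → (6.113,2.000)–(6.000,2.105)
total: 8 segments, chained into 1 closed loop(s), length Σ = 5.647262

segments=8 loops=1 length=5.647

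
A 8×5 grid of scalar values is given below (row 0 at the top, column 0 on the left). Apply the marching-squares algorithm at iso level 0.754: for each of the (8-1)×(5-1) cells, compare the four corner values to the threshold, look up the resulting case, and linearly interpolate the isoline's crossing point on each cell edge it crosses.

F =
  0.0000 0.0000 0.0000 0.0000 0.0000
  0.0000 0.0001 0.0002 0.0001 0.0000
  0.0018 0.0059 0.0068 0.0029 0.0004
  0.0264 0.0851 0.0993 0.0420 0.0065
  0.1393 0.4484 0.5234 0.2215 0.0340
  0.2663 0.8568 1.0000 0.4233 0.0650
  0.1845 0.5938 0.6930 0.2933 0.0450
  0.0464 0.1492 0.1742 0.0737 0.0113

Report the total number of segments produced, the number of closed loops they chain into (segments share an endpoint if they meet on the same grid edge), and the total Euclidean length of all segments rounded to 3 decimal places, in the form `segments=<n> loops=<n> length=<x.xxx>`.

cell (4,0): code 0100 → (4.748,1.000)–(5.000,0.826)
cell (4,1): code 1100 → (4.484,2.000)–(4.748,1.000)
cell (4,2): code 1000 → (5.000,2.427)–(4.484,2.000)
cell (5,0): code 0010 → (5.000,0.826)–(5.391,1.000)
cell (5,1): code 0011 → (5.391,1.000)–(5.801,2.000)
cell (5,2): code 0001 → (5.801,2.000)–(5.000,2.427)
total: 6 segments, chained into 1 closed loop(s), length Σ = 4.426641

segments=6 loops=1 length=4.427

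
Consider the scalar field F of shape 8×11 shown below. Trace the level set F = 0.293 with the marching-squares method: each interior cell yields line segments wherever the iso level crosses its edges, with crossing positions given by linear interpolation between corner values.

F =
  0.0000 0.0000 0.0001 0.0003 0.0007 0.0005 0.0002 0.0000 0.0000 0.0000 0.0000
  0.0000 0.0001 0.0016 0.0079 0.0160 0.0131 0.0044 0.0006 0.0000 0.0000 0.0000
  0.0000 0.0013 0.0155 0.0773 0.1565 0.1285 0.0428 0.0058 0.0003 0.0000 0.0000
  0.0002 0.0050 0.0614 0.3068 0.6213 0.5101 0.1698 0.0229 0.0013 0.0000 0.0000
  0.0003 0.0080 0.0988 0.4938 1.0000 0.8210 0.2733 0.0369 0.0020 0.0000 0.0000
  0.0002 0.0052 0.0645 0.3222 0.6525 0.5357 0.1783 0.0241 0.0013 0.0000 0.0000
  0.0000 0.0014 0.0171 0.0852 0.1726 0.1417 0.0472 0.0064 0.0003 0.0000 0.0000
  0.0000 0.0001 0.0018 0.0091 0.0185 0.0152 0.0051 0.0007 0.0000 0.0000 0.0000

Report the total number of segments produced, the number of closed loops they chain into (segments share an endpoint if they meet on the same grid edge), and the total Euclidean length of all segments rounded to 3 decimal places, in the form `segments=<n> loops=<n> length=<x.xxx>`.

cell (2,2): code 0100 → (2.940,3.000)–(3.000,2.944)
cell (2,3): code 1100 → (2.294,4.000)–(2.940,3.000)
cell (2,4): code 1100 → (2.431,5.000)–(2.294,4.000)
cell (2,5): code 1000 → (3.000,5.638)–(2.431,5.000)
cell (3,2): code 0110 → (3.000,2.944)–(4.000,2.492)
cell (3,5): code 1001 → (4.000,5.964)–(3.000,5.638)
cell (4,2): code 0110 → (4.000,2.492)–(5.000,2.887)
cell (4,5): code 1001 → (5.000,5.679)–(4.000,5.964)
cell (5,2): code 0010 → (5.000,2.887)–(5.123,3.000)
cell (5,3): code 0011 → (5.123,3.000)–(5.749,4.000)
cell (5,4): code 0011 → (5.749,4.000)–(5.616,5.000)
cell (5,5): code 0001 → (5.616,5.000)–(5.000,5.679)
total: 12 segments, chained into 1 closed loop(s), length Σ = 10.674192

segments=12 loops=1 length=10.674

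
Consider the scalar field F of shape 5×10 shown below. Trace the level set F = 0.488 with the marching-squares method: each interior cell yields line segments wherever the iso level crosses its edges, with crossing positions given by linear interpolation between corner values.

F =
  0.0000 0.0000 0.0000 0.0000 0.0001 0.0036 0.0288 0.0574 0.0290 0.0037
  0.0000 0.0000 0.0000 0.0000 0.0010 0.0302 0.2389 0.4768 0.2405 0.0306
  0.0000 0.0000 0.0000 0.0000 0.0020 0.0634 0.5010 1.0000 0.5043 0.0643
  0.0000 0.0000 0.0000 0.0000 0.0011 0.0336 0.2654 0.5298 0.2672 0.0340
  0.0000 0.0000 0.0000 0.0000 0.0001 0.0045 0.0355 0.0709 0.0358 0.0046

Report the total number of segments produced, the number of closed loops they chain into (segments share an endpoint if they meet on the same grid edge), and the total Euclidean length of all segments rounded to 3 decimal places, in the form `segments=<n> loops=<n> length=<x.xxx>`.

cell (1,5): code 0100 → (1.950,6.000)–(2.000,5.970)
cell (1,6): code 1100 → (1.021,7.000)–(1.950,6.000)
cell (1,7): code 1100 → (1.938,8.000)–(1.021,7.000)
cell (1,8): code 1000 → (2.000,8.037)–(1.938,8.000)
cell (2,5): code 0010 → (2.000,5.970)–(2.055,6.000)
cell (2,6): code 0111 → (2.055,6.000)–(3.000,6.842)
cell (2,7): code 1011 → (3.000,7.159)–(2.069,8.000)
cell (2,8): code 0001 → (2.069,8.000)–(2.000,8.037)
cell (3,6): code 0010 → (3.000,6.842)–(3.091,7.000)
cell (3,7): code 0001 → (3.091,7.000)–(3.000,7.159)
total: 10 segments, chained into 1 closed loop(s), length Σ = 5.878241

segments=10 loops=1 length=5.878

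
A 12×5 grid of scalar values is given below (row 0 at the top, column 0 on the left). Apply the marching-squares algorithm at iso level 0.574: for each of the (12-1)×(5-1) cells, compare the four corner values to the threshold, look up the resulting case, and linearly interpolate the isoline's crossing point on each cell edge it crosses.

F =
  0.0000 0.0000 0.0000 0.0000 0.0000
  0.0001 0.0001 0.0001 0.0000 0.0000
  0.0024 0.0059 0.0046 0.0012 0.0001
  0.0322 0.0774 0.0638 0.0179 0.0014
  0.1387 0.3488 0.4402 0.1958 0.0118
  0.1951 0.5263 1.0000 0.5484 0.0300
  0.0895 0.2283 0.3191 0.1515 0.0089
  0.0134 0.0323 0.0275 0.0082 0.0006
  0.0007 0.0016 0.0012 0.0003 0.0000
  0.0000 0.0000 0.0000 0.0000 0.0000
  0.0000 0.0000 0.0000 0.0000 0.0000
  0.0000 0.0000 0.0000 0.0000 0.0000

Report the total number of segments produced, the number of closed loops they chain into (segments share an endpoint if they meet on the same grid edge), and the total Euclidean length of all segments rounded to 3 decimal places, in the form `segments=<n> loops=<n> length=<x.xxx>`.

segments=4 loops=1 length=4.618

cell (4,1): code 0100 → (4.239,2.000)–(5.000,1.101)
cell (4,2): code 1000 → (5.000,2.943)–(4.239,2.000)
cell (5,1): code 0010 → (5.000,1.101)–(5.626,2.000)
cell (5,2): code 0001 → (5.626,2.000)–(5.000,2.943)
total: 4 segments, chained into 1 closed loop(s), length Σ = 4.617523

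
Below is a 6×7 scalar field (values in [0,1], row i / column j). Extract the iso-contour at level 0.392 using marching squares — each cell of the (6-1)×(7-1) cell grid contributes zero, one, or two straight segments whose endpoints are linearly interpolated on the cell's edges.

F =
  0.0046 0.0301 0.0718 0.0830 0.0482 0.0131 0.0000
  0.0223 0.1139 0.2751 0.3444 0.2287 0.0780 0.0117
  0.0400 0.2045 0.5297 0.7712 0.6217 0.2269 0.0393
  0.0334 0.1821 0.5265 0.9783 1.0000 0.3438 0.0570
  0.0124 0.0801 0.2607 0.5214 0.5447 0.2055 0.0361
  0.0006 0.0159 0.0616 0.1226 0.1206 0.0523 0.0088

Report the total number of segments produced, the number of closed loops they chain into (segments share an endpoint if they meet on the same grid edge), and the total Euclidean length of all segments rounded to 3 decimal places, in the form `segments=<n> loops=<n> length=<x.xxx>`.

cell (1,1): code 0100 → (1.459,2.000)–(2.000,1.577)
cell (1,2): code 1100 → (1.112,3.000)–(1.459,2.000)
cell (1,3): code 1100 → (1.416,4.000)–(1.112,3.000)
cell (1,4): code 1000 → (2.000,4.582)–(1.416,4.000)
cell (2,1): code 0110 → (2.000,1.577)–(3.000,1.609)
cell (2,4): code 1001 → (3.000,4.927)–(2.000,4.582)
cell (3,1): code 0010 → (3.000,1.609)–(3.506,2.000)
cell (3,2): code 0111 → (3.506,2.000)–(4.000,2.504)
cell (3,4): code 1001 → (4.000,4.450)–(3.000,4.927)
cell (4,2): code 0010 → (4.000,2.504)–(4.324,3.000)
cell (4,3): code 0011 → (4.324,3.000)–(4.360,4.000)
cell (4,4): code 0001 → (4.360,4.000)–(4.000,4.450)
total: 12 segments, chained into 1 closed loop(s), length Σ = 10.296173

segments=12 loops=1 length=10.296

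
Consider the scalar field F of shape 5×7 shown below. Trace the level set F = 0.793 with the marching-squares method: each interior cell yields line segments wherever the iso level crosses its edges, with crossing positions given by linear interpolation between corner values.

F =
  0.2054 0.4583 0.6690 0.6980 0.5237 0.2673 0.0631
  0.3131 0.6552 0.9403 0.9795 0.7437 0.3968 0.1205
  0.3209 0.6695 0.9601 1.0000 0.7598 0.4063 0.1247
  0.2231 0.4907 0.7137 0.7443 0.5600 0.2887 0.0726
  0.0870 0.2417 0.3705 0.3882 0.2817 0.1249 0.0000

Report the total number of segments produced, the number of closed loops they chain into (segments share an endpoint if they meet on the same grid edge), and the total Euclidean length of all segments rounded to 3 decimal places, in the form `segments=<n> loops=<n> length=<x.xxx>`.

cell (0,1): code 0100 → (0.457,2.000)–(1.000,1.483)
cell (0,2): code 1100 → (0.337,3.000)–(0.457,2.000)
cell (0,3): code 1000 → (1.000,3.791)–(0.337,3.000)
cell (1,1): code 0110 → (1.000,1.483)–(2.000,1.425)
cell (1,3): code 1001 → (2.000,3.862)–(1.000,3.791)
cell (2,1): code 0010 → (2.000,1.425)–(2.678,2.000)
cell (2,2): code 0011 → (2.678,2.000)–(2.810,3.000)
cell (2,3): code 0001 → (2.810,3.000)–(2.000,3.862)
total: 8 segments, chained into 1 closed loop(s), length Σ = 7.872666

segments=8 loops=1 length=7.873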